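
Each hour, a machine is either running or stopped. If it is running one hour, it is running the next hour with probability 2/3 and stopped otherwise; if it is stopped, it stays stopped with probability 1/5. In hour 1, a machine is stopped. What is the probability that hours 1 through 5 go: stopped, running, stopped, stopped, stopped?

Hour 1 is given. For each transition, use the conditional probability from the current state:
P(running | stopped) = 4/5; P(stopped | running) = 1/3; P(stopped | stopped) = 1/5; P(stopped | stopped) = 1/5.
P = 4/5 × 1/3 × 1/5 × 1/5 = 4/375.

4/375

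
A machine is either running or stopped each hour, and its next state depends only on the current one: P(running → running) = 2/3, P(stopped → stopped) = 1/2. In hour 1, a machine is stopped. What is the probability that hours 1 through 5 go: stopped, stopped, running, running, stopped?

1/18

Hour 1 is given. For each transition, use the conditional probability from the current state:
P(stopped | stopped) = 1/2; P(running | stopped) = 1/2; P(running | running) = 2/3; P(stopped | running) = 1/3.
P = 1/2 × 1/2 × 2/3 × 1/3 = 2/36 = 1/18.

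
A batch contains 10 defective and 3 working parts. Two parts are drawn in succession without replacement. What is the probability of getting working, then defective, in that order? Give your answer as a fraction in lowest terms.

5/26

Multiply the probability of each draw given the previous ones:
P = 3/13 × 10/12 = 30/156 = 5/26.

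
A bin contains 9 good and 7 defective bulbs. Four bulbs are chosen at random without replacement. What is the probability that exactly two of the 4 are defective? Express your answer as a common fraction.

27/65

One ordering (defective drawn first) has probability 7/16 × 6/15 × 9/14 × 8/13 = 3024/43680 = 9/130.
There are C(4,2) = 6 such orderings, each equally likely, so P = 6 × 9/130 = 27/65.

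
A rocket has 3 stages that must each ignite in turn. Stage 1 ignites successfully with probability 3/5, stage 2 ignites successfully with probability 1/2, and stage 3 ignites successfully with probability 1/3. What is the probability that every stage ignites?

1/10

The events are sequential, so multiply the conditional probabilities:
P = 3/5 × 1/2 × 1/3 = 3/30 = 1/10.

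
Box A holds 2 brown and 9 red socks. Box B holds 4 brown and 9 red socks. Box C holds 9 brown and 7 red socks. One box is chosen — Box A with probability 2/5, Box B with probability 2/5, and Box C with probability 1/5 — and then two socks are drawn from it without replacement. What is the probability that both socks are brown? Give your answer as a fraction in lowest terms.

701/7150

From Box A: P(both brown) = (2/11)(1/10) = 1/55.
From Box B: P(both brown) = (4/13)(3/12) = 1/13.
From Box C: P(both brown) = (9/16)(8/15) = 3/10.
Total probability = (2/5)(1/55) + (2/5)(1/13) + (1/5)(3/10) = 701/7150.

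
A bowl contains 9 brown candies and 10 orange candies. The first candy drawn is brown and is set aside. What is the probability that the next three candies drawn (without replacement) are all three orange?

After the first draw, 10 of the remaining 18 candies are orange.
P = 10/18 × 9/17 × 8/16 = 720/4896 = 5/34.

5/34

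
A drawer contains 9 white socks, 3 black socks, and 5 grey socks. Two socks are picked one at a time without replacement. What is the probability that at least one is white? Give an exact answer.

P(no white) = 8/17 × 7/16 = 56/272 = 7/34.
P(at least one) = 1 − 7/34 = 27/34.

27/34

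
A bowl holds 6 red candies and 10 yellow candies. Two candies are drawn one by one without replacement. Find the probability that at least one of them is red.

P(no red) = 10/16 × 9/15 = 90/240 = 3/8.
P(at least one) = 1 − 3/8 = 5/8.

5/8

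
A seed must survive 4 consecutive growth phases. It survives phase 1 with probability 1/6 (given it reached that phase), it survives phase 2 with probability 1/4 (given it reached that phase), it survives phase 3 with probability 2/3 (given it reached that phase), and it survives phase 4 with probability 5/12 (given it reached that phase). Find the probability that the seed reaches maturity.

Each stage is reached only if all earlier stages succeed, so
P = 1/6 × 1/4 × 2/3 × 5/12 = 10/864 = 5/432.

5/432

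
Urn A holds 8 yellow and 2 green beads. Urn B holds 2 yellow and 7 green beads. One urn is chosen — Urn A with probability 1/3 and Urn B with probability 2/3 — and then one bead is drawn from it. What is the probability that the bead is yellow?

56/135

From Urn A: P(yellow) = 8/10.
From Urn B: P(yellow) = 2/9.
Total probability = (1/3)(8/10) + (2/3)(2/9) = 56/135.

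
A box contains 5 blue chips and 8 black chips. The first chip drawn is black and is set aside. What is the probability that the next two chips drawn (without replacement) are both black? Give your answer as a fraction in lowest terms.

After the first draw, 7 of the remaining 12 chips are black.
P = 7/12 × 6/11 = 42/132 = 7/22.

7/22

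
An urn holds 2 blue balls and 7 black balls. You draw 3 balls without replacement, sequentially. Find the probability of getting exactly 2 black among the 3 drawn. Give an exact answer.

1/2

One ordering (black drawn first) has probability 7/9 × 6/8 × 2/7 = 84/504 = 1/6.
There are C(3,2) = 3 such orderings, each equally likely, so P = 3 × 1/6 = 1/2.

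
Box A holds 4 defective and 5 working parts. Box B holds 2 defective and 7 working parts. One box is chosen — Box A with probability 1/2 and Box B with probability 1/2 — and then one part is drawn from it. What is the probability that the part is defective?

From Box A: P(defective) = 4/9.
From Box B: P(defective) = 2/9.
Total probability = (1/2)(4/9) + (1/2)(2/9) = 1/3.

1/3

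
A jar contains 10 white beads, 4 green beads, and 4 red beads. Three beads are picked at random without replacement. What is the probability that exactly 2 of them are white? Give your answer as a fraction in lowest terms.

One ordering (white drawn first) has probability 10/18 × 9/17 × 8/16 = 720/4896 = 5/34.
There are C(3,2) = 3 such orderings, each equally likely, so P = 3 × 5/34 = 15/34.

15/34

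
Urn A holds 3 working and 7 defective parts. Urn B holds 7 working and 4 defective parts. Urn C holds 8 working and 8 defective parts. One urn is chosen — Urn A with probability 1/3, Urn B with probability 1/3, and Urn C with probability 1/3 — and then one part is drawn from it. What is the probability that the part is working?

From Urn A: P(working) = 3/10.
From Urn B: P(working) = 7/11.
From Urn C: P(working) = 8/16.
Total probability = (1/3)(3/10) + (1/3)(7/11) + (1/3)(8/16) = 79/165.

79/165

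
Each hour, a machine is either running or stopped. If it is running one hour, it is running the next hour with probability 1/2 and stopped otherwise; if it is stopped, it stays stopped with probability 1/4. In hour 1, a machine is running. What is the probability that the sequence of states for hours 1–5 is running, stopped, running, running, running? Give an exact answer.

3/32

Hour 1 is given. For each transition, use the conditional probability from the current state:
P(stopped | running) = 1/2; P(running | stopped) = 3/4; P(running | running) = 1/2; P(running | running) = 1/2.
P = 1/2 × 3/4 × 1/2 × 1/2 = 3/32.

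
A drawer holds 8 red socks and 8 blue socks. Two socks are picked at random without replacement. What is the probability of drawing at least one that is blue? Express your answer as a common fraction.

23/30

P(no blue) = 8/16 × 7/15 = 56/240 = 7/30.
P(at least one) = 1 − 7/30 = 23/30.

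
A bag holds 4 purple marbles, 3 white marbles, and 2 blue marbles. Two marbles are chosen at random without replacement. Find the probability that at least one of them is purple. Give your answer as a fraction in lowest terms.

P(no purple) = 5/9 × 4/8 = 20/72 = 5/18.
P(at least one) = 1 − 5/18 = 13/18.

13/18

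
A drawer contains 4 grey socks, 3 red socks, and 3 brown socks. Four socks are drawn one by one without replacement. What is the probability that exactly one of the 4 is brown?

One ordering (brown drawn first) has probability 3/10 × 7/9 × 6/8 × 5/7 = 630/5040 = 1/8.
There are C(4,1) = 4 such orderings, each equally likely, so P = 4 × 1/8 = 1/2.

1/2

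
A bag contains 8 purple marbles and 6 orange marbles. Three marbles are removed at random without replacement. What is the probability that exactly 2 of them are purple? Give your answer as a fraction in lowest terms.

One ordering (purple drawn first) has probability 8/14 × 7/13 × 6/12 = 336/2184 = 2/13.
There are C(3,2) = 3 such orderings, each equally likely, so P = 3 × 2/13 = 6/13.

6/13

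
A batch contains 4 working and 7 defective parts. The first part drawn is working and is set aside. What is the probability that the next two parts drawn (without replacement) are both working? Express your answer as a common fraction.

With the first part removed, 3 working remain out of 10.
P = 3/10 × 2/9 = 6/90 = 1/15.

1/15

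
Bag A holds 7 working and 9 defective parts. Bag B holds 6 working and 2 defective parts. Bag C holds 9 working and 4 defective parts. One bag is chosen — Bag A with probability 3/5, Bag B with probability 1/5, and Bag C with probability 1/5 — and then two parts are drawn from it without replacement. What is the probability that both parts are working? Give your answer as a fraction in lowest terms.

From Bag A: P(both working) = (7/16)(6/15) = 7/40.
From Bag B: P(both working) = (6/8)(5/7) = 15/28.
From Bag C: P(both working) = (9/13)(8/12) = 6/13.
Total probability = (3/5)(7/40) + (1/5)(15/28) + (1/5)(6/13) = 5541/18200.

5541/18200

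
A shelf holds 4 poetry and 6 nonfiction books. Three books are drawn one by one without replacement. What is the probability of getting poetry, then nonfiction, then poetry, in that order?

1/10

Chain rule:
P = 4/10 × 6/9 × 3/8 = 72/720 = 1/10.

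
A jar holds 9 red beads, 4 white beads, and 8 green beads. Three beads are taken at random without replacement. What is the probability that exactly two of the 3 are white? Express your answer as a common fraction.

51/665

One ordering (white drawn first) has probability 4/21 × 3/20 × 17/19 = 204/7980 = 17/665.
There are C(3,2) = 3 such orderings, each equally likely, so P = 3 × 17/665 = 51/665.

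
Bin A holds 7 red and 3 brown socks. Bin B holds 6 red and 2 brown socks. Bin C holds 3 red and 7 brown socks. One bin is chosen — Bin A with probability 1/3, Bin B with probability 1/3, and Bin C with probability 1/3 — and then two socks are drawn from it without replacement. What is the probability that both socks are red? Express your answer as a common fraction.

449/1260

From Bin A: P(both red) = (7/10)(6/9) = 7/15.
From Bin B: P(both red) = (6/8)(5/7) = 15/28.
From Bin C: P(both red) = (3/10)(2/9) = 1/15.
Total probability = (1/3)(7/15) + (1/3)(15/28) + (1/3)(1/15) = 449/1260.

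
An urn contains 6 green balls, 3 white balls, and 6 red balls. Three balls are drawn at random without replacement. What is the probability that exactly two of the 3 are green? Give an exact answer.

27/91

One ordering (green drawn first) has probability 6/15 × 5/14 × 9/13 = 270/2730 = 9/91.
There are C(3,2) = 3 such orderings, each equally likely, so P = 3 × 9/91 = 27/91.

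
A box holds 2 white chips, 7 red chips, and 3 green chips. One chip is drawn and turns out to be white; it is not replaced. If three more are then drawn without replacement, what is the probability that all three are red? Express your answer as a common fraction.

7/33

With the first chip removed, 7 red remain out of 11.
P = 7/11 × 6/10 × 5/9 = 210/990 = 7/33.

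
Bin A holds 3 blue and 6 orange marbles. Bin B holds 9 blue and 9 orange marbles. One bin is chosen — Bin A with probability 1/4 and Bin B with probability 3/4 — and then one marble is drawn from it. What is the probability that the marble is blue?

From Bin A: P(blue) = 3/9.
From Bin B: P(blue) = 9/18.
Total probability = (1/4)(3/9) + (3/4)(9/18) = 11/24.

11/24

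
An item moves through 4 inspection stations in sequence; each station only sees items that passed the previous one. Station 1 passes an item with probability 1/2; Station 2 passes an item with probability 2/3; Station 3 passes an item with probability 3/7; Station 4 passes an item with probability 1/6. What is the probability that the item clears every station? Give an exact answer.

1/42

The events are sequential, so multiply the conditional probabilities:
P = 1/2 × 2/3 × 3/7 × 1/6 = 6/252 = 1/42.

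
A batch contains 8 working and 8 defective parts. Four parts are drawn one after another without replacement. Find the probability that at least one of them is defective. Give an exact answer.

25/26

P(no defective) = 8/16 × 7/15 × 6/14 × 5/13 = 1680/43680 = 1/26.
P(at least one) = 1 − 1/26 = 25/26.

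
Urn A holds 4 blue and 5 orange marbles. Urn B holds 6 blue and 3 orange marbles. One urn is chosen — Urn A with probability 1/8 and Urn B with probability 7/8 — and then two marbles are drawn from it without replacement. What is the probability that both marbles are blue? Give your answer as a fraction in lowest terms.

37/96

From Urn A: P(both blue) = (4/9)(3/8) = 1/6.
From Urn B: P(both blue) = (6/9)(5/8) = 5/12.
Total probability = (1/8)(1/6) + (7/8)(5/12) = 37/96.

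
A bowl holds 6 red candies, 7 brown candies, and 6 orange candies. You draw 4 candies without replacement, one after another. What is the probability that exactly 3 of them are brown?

One ordering (brown drawn first) has probability 7/19 × 6/18 × 5/17 × 12/16 = 2520/93024 = 35/1292.
There are C(4,3) = 4 such orderings, each equally likely, so P = 4 × 35/1292 = 35/323.

35/323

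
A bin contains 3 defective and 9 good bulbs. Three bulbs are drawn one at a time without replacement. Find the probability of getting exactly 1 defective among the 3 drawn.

27/55

One ordering (defective drawn first) has probability 3/12 × 9/11 × 8/10 = 216/1320 = 9/55.
There are C(3,1) = 3 such orderings, each equally likely, so P = 3 × 9/55 = 27/55.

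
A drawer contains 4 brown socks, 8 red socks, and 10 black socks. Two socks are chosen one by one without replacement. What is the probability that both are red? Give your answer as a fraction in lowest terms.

P = 8/22 × 7/21 = 56/462 = 4/33.

4/33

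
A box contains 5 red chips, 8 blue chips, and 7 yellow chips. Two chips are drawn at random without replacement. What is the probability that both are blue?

14/95

P = 8/20 × 7/19 = 56/380 = 14/95.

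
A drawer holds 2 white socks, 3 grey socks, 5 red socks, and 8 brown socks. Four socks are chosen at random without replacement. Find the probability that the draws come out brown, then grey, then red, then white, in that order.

1/306

Each draw changes the counts, so multiply the conditional probabilities along the sequence:
P = 8/18 × 3/17 × 5/16 × 2/15 = 240/73440 = 1/306.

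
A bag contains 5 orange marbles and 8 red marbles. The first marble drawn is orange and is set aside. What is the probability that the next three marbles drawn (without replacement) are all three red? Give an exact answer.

With the first marble removed, 8 red remain out of 12.
P = 8/12 × 7/11 × 6/10 = 336/1320 = 14/55.

14/55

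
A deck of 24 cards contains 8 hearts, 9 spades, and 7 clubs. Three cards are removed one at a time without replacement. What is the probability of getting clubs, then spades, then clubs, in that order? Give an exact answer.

63/2024

Each draw changes the counts, so multiply the conditional probabilities along the sequence:
P = 7/24 × 9/23 × 6/22 = 378/12144 = 63/2024.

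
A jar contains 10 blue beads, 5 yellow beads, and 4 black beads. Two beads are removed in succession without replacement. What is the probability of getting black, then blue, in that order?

Each draw changes the counts, so multiply the conditional probabilities along the sequence:
P = 4/19 × 10/18 = 40/342 = 20/171.

20/171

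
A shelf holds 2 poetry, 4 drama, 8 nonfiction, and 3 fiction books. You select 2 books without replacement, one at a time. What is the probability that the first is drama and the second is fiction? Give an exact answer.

Chain rule:
P = 4/17 × 3/16 = 12/272 = 3/68.

3/68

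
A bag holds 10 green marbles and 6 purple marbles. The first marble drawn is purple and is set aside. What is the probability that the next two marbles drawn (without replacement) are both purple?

2/21

With the first marble removed, 5 purple remain out of 15.
P = 5/15 × 4/14 = 20/210 = 2/21.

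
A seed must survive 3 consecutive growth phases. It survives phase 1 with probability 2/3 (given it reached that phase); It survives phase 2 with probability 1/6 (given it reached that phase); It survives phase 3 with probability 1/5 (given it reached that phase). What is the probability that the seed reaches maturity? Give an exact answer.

1/45

Multiplying along the chain,
P = 2/3 × 1/6 × 1/5 = 2/90 = 1/45.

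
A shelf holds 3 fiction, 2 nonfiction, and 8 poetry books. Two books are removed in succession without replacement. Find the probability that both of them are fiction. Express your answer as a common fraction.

1/26

P(every draw is fiction) = 3/13 × 2/12 = 6/156 = 1/26.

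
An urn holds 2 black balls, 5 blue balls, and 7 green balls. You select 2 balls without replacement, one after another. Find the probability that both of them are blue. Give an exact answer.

P(all blue) = 5/14 × 4/13 = 20/182 = 10/91.

10/91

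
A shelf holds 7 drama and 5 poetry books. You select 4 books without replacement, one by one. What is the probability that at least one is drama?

98/99

P(no drama) = 5/12 × 4/11 × 3/10 × 2/9 = 120/11880 = 1/99.
P(at least one) = 1 − 1/99 = 98/99.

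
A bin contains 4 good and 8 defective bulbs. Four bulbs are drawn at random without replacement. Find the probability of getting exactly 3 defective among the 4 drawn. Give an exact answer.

One ordering (defective drawn first) has probability 8/12 × 7/11 × 6/10 × 4/9 = 1344/11880 = 56/495.
There are C(4,3) = 4 such orderings, each equally likely, so P = 4 × 56/495 = 224/495.

224/495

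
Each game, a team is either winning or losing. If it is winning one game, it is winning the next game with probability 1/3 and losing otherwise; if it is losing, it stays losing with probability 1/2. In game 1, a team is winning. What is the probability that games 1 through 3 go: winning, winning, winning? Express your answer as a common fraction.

Game 1 is given. For each transition, use the conditional probability from the current state:
P(winning | winning) = 1/3; P(winning | winning) = 1/3.
P = 1/3 × 1/3 = 1/9.

1/9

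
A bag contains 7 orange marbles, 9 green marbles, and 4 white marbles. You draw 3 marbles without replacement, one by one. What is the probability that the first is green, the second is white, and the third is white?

Multiply the probability of each draw given the previous ones:
P = 9/20 × 4/19 × 3/18 = 108/6840 = 3/190.

3/190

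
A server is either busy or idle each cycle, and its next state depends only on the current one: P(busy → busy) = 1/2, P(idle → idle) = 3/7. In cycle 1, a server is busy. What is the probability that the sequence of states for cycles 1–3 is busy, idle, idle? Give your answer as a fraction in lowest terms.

3/14

Cycle 1 is given. For each transition, use the conditional probability from the current state:
P(idle | busy) = 1/2; P(idle | idle) = 3/7.
P = 1/2 × 3/7 = 3/14.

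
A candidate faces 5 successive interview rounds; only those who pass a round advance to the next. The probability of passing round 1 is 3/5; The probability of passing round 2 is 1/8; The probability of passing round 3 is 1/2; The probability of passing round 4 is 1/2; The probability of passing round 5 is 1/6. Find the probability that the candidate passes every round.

1/320

Each stage is reached only if all earlier stages succeed, so
P = 3/5 × 1/8 × 1/2 × 1/2 × 1/6 = 3/960 = 1/320.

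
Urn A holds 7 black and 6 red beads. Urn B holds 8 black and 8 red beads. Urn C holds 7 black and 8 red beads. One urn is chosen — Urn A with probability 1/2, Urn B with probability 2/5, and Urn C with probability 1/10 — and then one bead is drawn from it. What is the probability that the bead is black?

503/975

From Urn A: P(black) = 7/13.
From Urn B: P(black) = 8/16.
From Urn C: P(black) = 7/15.
Total probability = (1/2)(7/13) + (2/5)(8/16) + (1/10)(7/15) = 503/975.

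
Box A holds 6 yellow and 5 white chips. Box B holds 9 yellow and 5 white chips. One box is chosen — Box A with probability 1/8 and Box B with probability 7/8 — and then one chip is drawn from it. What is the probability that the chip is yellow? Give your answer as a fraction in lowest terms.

111/176

From Box A: P(yellow) = 6/11.
From Box B: P(yellow) = 9/14.
Total probability = (1/8)(6/11) + (7/8)(9/14) = 111/176.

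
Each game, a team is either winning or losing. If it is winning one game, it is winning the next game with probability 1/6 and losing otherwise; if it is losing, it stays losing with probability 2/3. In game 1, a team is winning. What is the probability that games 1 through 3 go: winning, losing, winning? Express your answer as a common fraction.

Game 1 is given. For each transition, use the conditional probability from the current state:
P(losing | winning) = 5/6; P(winning | losing) = 1/3.
P = 5/6 × 1/3 = 5/18.

5/18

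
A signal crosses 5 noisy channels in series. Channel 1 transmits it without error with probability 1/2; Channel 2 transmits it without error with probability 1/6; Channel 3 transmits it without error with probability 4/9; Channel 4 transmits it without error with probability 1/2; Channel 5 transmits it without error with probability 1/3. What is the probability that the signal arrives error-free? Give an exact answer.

1/162

Each stage is reached only if all earlier stages succeed, so
P = 1/2 × 1/6 × 4/9 × 1/2 × 1/3 = 4/648 = 1/162.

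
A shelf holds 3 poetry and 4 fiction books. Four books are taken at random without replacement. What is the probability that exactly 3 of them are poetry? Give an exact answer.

4/35

One ordering (poetry drawn first) has probability 3/7 × 2/6 × 1/5 × 4/4 = 24/840 = 1/35.
There are C(4,3) = 4 such orderings, each equally likely, so P = 4 × 1/35 = 4/35.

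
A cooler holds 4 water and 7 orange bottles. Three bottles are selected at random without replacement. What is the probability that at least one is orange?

161/165

P(no orange) = 4/11 × 3/10 × 2/9 = 24/990 = 4/165.
P(at least one) = 1 − 4/165 = 161/165.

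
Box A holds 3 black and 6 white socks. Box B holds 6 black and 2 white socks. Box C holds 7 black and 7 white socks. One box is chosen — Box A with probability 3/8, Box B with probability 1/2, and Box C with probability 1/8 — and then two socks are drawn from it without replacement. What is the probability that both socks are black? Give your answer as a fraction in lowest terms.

955/2912

From Box A: P(both black) = (3/9)(2/8) = 1/12.
From Box B: P(both black) = (6/8)(5/7) = 15/28.
From Box C: P(both black) = (7/14)(6/13) = 3/13.
Total probability = (3/8)(1/12) + (1/2)(15/28) + (1/8)(3/13) = 955/2912.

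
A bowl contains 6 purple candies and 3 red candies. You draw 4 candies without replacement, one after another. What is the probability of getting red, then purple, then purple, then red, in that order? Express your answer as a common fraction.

Multiply the probability of each draw given the previous ones:
P = 3/9 × 6/8 × 5/7 × 2/6 = 180/3024 = 5/84.

5/84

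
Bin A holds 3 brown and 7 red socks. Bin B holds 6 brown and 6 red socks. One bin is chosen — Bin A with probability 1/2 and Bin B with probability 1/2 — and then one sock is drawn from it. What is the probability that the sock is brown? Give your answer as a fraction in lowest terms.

2/5

From Bin A: P(brown) = 3/10.
From Bin B: P(brown) = 6/12.
Total probability = (1/2)(3/10) + (1/2)(6/12) = 2/5.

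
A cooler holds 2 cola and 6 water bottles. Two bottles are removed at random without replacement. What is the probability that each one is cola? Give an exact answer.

P = 2/8 × 1/7 = 2/56 = 1/28.

1/28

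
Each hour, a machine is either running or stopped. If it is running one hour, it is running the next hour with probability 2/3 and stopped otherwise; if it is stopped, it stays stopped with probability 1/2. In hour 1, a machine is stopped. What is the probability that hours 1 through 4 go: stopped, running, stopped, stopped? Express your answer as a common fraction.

1/12

Hour 1 is given. For each transition, use the conditional probability from the current state:
P(running | stopped) = 1/2; P(stopped | running) = 1/3; P(stopped | stopped) = 1/2.
P = 1/2 × 1/3 × 1/2 = 1/12.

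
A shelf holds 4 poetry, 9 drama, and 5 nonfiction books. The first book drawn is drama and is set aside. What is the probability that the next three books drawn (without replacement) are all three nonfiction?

1/68

With the first book removed, 5 nonfiction remain out of 17.
P = 5/17 × 4/16 × 3/15 = 60/4080 = 1/68.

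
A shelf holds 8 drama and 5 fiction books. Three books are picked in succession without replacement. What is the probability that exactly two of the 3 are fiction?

40/143

One ordering (fiction drawn first) has probability 5/13 × 4/12 × 8/11 = 160/1716 = 40/429.
There are C(3,2) = 3 such orderings, each equally likely, so P = 3 × 40/429 = 40/143.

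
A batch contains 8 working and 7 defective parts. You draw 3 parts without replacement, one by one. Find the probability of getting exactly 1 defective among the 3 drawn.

28/65

One ordering (defective drawn first) has probability 7/15 × 8/14 × 7/13 = 392/2730 = 28/195.
There are C(3,1) = 3 such orderings, each equally likely, so P = 3 × 28/195 = 28/65.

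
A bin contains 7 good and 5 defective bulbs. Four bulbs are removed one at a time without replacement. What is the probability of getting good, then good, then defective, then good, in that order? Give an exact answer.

Multiply the probability of each draw given the previous ones:
P = 7/12 × 6/11 × 5/10 × 5/9 = 1050/11880 = 35/396.

35/396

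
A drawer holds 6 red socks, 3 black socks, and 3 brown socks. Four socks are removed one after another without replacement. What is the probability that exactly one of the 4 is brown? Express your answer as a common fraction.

One ordering (brown drawn first) has probability 3/12 × 9/11 × 8/10 × 7/9 = 1512/11880 = 7/55.
There are C(4,1) = 4 such orderings, each equally likely, so P = 4 × 7/55 = 28/55.

28/55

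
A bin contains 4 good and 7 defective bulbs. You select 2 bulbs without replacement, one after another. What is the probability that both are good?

6/55

P(every draw is good) = 4/11 × 3/10 = 12/110 = 6/55.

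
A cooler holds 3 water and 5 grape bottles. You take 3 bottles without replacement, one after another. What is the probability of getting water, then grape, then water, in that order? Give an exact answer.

5/56

Multiply the probability of each draw given the previous ones:
P = 3/8 × 5/7 × 2/6 = 30/336 = 5/56.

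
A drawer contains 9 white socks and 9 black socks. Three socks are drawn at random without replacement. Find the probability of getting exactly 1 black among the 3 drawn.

27/68

One ordering (black drawn first) has probability 9/18 × 9/17 × 8/16 = 648/4896 = 9/68.
There are C(3,1) = 3 such orderings, each equally likely, so P = 3 × 9/68 = 27/68.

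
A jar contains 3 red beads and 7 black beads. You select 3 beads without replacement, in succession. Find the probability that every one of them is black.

P(all black) = 7/10 × 6/9 × 5/8 = 210/720 = 7/24.

7/24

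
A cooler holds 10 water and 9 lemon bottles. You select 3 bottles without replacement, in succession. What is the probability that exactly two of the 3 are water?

135/323

One ordering (water drawn first) has probability 10/19 × 9/18 × 9/17 = 810/5814 = 45/323.
There are C(3,2) = 3 such orderings, each equally likely, so P = 3 × 45/323 = 135/323.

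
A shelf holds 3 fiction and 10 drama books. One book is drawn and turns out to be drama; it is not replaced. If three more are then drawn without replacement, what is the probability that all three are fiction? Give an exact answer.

1/220

After the first draw, 3 of the remaining 12 books are fiction.
P = 3/12 × 2/11 × 1/10 = 6/1320 = 1/220.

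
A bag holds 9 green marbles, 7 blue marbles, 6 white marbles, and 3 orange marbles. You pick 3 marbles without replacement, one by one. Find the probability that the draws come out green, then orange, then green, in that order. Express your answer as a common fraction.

Multiply the probability of each draw given the previous ones:
P = 9/25 × 3/24 × 8/23 = 216/13800 = 9/575.

9/575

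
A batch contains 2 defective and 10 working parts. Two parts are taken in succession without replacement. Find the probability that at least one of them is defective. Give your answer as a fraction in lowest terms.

7/22

P(no defective) = 10/12 × 9/11 = 90/132 = 15/22.
P(at least one) = 1 − 15/22 = 7/22.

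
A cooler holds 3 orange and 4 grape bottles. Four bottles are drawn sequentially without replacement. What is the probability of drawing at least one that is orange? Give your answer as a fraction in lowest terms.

P(no orange) = 4/7 × 3/6 × 2/5 × 1/4 = 24/840 = 1/35.
P(at least one) = 1 − 1/35 = 34/35.

34/35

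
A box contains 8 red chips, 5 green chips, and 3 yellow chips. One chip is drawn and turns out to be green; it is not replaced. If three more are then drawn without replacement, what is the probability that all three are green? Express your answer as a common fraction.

4/455

With the first chip removed, 4 green remain out of 15.
P = 4/15 × 3/14 × 2/13 = 24/2730 = 4/455.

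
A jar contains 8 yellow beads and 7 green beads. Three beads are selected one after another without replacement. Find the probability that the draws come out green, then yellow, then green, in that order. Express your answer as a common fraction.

Multiply the probability of each draw given the previous ones:
P = 7/15 × 8/14 × 6/13 = 336/2730 = 8/65.

8/65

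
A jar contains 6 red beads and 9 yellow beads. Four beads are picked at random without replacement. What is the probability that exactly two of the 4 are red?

One ordering (red drawn first) has probability 6/15 × 5/14 × 9/13 × 8/12 = 2160/32760 = 6/91.
There are C(4,2) = 6 such orderings, each equally likely, so P = 6 × 6/91 = 36/91.

36/91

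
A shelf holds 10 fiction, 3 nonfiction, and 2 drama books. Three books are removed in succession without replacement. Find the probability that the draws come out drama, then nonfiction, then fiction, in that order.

Each draw changes the counts, so multiply the conditional probabilities along the sequence:
P = 2/15 × 3/14 × 10/13 = 60/2730 = 2/91.

2/91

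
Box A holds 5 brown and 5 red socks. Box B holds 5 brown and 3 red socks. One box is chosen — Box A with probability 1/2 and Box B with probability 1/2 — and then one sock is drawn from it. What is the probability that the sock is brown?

9/16

From Box A: P(brown) = 5/10.
From Box B: P(brown) = 5/8.
Total probability = (1/2)(5/10) + (1/2)(5/8) = 9/16.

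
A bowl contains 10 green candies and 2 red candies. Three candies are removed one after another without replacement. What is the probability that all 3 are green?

6/11

P = 10/12 × 9/11 × 8/10 = 720/1320 = 6/11.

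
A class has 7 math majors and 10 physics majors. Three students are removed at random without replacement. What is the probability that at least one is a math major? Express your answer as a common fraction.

14/17

P(no math majors) = 10/17 × 9/16 × 8/15 = 720/4080 = 3/17.
P(at least one) = 1 − 3/17 = 14/17.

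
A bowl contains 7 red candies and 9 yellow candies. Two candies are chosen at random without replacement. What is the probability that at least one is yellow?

P(no yellow) = 7/16 × 6/15 = 42/240 = 7/40.
P(at least one) = 1 − 7/40 = 33/40.

33/40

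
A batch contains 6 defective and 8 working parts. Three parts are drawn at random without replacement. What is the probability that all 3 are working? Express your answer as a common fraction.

2/13

P = 8/14 × 7/13 × 6/12 = 336/2184 = 2/13.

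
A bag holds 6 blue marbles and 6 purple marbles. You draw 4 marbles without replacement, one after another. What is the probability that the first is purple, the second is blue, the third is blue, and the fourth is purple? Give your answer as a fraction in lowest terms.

5/66

Chain rule:
P = 6/12 × 6/11 × 5/10 × 5/9 = 900/11880 = 5/66.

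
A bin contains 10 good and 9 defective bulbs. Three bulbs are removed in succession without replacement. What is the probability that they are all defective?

P(all defective) = 9/19 × 8/18 × 7/17 = 504/5814 = 28/323.

28/323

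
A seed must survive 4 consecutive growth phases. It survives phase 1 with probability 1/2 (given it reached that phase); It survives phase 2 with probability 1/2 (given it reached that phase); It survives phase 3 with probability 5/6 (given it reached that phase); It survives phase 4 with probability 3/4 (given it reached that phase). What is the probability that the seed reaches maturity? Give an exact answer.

Each stage is reached only if all earlier stages succeed, so
P = 1/2 × 1/2 × 5/6 × 3/4 = 15/96 = 5/32.

5/32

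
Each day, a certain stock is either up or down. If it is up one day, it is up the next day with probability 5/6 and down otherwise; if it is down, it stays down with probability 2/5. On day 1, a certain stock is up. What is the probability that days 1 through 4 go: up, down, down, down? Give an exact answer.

Day 1 is given. For each transition, use the conditional probability from the current state:
P(down | up) = 1/6; P(down | down) = 2/5; P(down | down) = 2/5.
P = 1/6 × 2/5 × 2/5 = 4/150 = 2/75.

2/75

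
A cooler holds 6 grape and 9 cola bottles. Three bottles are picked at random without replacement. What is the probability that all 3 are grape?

P(every draw is grape) = 6/15 × 5/14 × 4/13 = 120/2730 = 4/91.

4/91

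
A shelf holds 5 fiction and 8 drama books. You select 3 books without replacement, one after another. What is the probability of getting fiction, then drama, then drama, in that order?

70/429

Chain rule:
P = 5/13 × 8/12 × 7/11 = 280/1716 = 70/429.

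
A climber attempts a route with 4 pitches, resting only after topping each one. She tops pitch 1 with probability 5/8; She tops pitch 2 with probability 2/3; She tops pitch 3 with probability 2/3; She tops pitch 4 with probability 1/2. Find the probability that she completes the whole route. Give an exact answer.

Each stage is reached only if all earlier stages succeed, so
P = 5/8 × 2/3 × 2/3 × 1/2 = 20/144 = 5/36.

5/36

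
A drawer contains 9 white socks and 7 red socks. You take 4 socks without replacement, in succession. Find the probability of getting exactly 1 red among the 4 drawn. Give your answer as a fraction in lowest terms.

One ordering (red drawn first) has probability 7/16 × 9/15 × 8/14 × 7/13 = 3528/43680 = 21/260.
There are C(4,1) = 4 such orderings, each equally likely, so P = 4 × 21/260 = 21/65.

21/65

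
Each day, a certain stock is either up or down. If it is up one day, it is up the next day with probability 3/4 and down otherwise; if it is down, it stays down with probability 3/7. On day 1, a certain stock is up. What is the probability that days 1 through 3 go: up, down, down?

Day 1 is given. For each transition, use the conditional probability from the current state:
P(down | up) = 1/4; P(down | down) = 3/7.
P = 1/4 × 3/7 = 3/28.

3/28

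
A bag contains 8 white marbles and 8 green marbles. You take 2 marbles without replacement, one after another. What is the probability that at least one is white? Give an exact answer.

23/30

P(no white) = 8/16 × 7/15 = 56/240 = 7/30.
P(at least one) = 1 − 7/30 = 23/30.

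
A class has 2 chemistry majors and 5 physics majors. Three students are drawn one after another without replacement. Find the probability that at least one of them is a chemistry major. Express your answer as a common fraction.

P(no chemistry majors) = 5/7 × 4/6 × 3/5 = 60/210 = 2/7.
P(at least one) = 1 − 2/7 = 5/7.

5/7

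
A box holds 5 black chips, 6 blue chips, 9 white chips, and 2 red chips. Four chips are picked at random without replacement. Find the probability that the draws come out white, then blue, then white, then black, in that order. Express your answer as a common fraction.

18/1463

Chain rule:
P = 9/22 × 6/21 × 8/20 × 5/19 = 2160/175560 = 18/1463.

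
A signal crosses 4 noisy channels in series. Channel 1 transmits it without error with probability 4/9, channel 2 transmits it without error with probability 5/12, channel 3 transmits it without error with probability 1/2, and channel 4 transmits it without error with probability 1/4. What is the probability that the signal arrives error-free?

5/216

The events are sequential, so multiply the conditional probabilities:
P = 4/9 × 5/12 × 1/2 × 1/4 = 20/864 = 5/216.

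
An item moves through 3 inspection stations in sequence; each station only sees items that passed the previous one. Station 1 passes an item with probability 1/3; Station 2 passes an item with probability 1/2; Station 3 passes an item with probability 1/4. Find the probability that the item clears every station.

1/24

Multiplying along the chain,
P = 1/3 × 1/2 × 1/4 = 1/24.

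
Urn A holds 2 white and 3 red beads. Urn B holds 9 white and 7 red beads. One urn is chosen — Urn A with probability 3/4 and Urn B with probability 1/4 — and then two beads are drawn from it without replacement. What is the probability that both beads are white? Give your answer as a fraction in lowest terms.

3/20

From Urn A: P(both white) = (2/5)(1/4) = 1/10.
From Urn B: P(both white) = (9/16)(8/15) = 3/10.
Total probability = (3/4)(1/10) + (1/4)(3/10) = 3/20.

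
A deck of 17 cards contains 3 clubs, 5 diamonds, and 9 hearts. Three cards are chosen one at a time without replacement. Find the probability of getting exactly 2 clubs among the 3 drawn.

One ordering (clubs drawn first) has probability 3/17 × 2/16 × 14/15 = 84/4080 = 7/340.
There are C(3,2) = 3 such orderings, each equally likely, so P = 3 × 7/340 = 21/340.

21/340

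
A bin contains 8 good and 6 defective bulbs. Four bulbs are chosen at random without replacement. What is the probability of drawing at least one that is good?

986/1001

P(no good) = 6/14 × 5/13 × 4/12 × 3/11 = 360/24024 = 15/1001.
P(at least one) = 1 − 15/1001 = 986/1001.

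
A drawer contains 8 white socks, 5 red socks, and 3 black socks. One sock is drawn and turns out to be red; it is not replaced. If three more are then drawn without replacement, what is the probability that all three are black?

1/455

With the first sock removed, 3 black remain out of 15.
P = 3/15 × 2/14 × 1/13 = 6/2730 = 1/455.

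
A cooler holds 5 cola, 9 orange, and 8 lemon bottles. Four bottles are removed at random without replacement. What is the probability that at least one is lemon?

82/95

P(no lemon) = 14/22 × 13/21 × 12/20 × 11/19 = 24024/175560 = 13/95.
P(at least one) = 1 − 13/95 = 82/95.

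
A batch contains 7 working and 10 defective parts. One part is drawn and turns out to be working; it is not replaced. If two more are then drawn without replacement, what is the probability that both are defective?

3/8

After the first draw, 10 of the remaining 16 parts are defective.
P = 10/16 × 9/15 = 90/240 = 3/8.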